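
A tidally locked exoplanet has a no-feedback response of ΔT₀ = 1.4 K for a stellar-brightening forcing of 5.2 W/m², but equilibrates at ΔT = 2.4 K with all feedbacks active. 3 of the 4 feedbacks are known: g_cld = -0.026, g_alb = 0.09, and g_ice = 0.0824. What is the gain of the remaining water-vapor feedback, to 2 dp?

Amplification A = ΔT/ΔT₀ = 2.4/1.4 = 1.714.
Total gain g = 1 − 1/A = 1 − 1/1.714 = 0.4166.
Known gains sum to -0.026 + 0.09 + 0.0824 = 0.1464.
g_wv = 0.4166 − 0.1464 = 0.27.

0.27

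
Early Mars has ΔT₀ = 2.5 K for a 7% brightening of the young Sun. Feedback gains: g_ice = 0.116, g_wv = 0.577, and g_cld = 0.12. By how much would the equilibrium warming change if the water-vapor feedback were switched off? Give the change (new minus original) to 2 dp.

Original: g = 0.813, ΔT = 2.5/(1−0.813) = 13.3690 K.
Without water-vapor: g' = 0.236, ΔT' = 2.5/(1−0.236) = 3.2723 K.
Change = 3.2723 − 13.3690 = -10.10 K.

-10.10 K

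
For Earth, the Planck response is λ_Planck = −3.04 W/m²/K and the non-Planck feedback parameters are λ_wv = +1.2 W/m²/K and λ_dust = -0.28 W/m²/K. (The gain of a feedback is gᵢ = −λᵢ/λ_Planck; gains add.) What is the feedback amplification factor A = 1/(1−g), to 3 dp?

Convert to gains: g_wv = 1.2/3.04 = 0.3947; g_dust = -0.28/3.04 = -0.09211.
Total gain g = 0.30259.
A = 1/(1 − 0.30259) = 1.434.

1.434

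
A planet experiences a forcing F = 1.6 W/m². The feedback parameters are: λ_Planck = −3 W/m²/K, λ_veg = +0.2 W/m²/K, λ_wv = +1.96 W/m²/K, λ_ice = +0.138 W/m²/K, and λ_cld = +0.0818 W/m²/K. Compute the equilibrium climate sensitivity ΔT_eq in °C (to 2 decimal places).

Net feedback parameter λ = (−3) + (+0.2) + (+1.96) + (+0.138) + (+0.0818) = -0.6202 W/m²/K.
ΔT = −F/λ = −1.6/(-0.6202) = 2.58 °C.

2.58 °C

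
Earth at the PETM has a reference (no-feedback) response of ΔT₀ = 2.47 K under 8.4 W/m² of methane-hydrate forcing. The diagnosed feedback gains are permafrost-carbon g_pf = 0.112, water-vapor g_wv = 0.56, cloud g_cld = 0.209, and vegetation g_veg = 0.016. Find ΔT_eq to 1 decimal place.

Total gain g = 0.112 + 0.56 + 0.209 + 0.016 = 0.897.
Amplification A = 1/(1 − 0.897) = 9.709.
ΔT = 2.47 × 9.709 = 24.0 K.

24.0 K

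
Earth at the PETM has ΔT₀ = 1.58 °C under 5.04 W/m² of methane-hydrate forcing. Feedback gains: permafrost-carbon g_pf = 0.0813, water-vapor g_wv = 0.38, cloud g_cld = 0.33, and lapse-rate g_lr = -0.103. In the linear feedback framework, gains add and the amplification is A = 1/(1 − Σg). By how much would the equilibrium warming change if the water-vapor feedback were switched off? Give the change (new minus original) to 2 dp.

-2.78 °C

Original: g = 0.6883, ΔT = 1.58/(1−0.6883) = 5.0690 °C.
Without water-vapor: g' = 0.3083, ΔT' = 1.58/(1−0.3083) = 2.2842 °C.
Change = 2.2842 − 5.0690 = -2.78 °C.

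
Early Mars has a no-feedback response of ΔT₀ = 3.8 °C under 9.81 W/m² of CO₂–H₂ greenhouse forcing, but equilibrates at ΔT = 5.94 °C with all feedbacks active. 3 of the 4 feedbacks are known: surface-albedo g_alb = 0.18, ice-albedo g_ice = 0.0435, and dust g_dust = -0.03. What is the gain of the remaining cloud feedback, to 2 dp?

0.17

Amplification A = ΔT/ΔT₀ = 5.94/3.8 = 1.563.
Total gain g = 1 − 1/A = 1 − 1/1.563 = 0.3602.
Known gains sum to 0.18 + 0.0435 − 0.03 = 0.1935.
g_cld = 0.3602 − 0.1935 = 0.17.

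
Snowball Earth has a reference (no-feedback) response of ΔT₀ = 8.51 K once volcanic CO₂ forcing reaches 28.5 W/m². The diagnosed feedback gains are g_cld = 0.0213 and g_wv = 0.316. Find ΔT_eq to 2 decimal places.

Total gain g = 0.0213 + 0.316 = 0.3373.
Amplification A = 1/(1 − 0.3373) = 1.509.
ΔT = 8.51 × 1.509 = 12.84 K.

12.84 K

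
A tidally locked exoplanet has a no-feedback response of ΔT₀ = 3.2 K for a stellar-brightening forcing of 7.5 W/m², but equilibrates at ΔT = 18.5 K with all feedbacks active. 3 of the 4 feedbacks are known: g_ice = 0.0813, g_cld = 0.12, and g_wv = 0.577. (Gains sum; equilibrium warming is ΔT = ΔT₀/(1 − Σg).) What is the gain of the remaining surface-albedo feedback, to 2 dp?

Amplification A = ΔT/ΔT₀ = 18.5/3.2 = 5.781.
Total gain g = 1 − 1/A = 1 − 1/5.781 = 0.827.
Known gains sum to 0.0813 + 0.12 + 0.577 = 0.7783.
g_alb = 0.827 − 0.7783 = 0.05.

0.05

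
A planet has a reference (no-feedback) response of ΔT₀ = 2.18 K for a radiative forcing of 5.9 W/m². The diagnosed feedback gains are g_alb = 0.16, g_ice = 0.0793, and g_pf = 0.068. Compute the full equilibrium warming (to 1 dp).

Total gain g = 0.16 + 0.0793 + 0.068 = 0.3073.
Amplification A = 1/(1 − 0.3073) = 1.444.
ΔT = 2.18 × 1.444 = 3.1 K.

3.1 K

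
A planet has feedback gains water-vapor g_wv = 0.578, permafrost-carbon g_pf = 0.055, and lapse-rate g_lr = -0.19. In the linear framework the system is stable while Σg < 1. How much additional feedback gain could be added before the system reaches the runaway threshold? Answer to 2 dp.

0.56

Current total gain = 0.578 + 0.055 − 0.19 = 0.443.
Margin to runaway = 1 − 0.443 = 0.56.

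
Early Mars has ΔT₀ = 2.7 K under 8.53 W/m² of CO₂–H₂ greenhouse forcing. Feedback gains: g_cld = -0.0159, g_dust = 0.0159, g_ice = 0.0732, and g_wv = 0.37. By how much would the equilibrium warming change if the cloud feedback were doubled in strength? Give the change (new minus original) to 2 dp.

Original: g = 0.4432, ΔT = 2.7/(1−0.4432) = 4.8491 K.
With doubled cloud: g' = 0.4273, ΔT' = 2.7/(1−0.4273) = 4.7145 K.
Change = 4.7145 − 4.8491 = -0.13 K.

-0.13 K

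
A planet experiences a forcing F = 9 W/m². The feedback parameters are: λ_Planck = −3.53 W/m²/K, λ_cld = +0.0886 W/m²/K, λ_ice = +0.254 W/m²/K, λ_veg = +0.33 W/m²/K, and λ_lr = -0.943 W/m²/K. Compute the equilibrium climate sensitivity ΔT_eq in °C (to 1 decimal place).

Net feedback parameter λ = (−3.53) + (+0.0886) + (+0.254) + (+0.33) + (-0.943) = -3.8004 W/m²/K.
ΔT = −F/λ = −9/(-3.8004) = 2.4 °C.

2.4 °C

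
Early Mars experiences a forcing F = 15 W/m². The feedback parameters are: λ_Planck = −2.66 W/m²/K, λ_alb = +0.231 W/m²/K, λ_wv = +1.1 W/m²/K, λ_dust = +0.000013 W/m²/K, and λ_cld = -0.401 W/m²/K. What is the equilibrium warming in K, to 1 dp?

Net feedback parameter λ = (−2.66) + (+0.231) + (+1.1) + (+0.000013) + (-0.401) = -1.729987 W/m²/K.
ΔT = −F/λ = −15/(-1.729987) = 8.7 K.

8.7 K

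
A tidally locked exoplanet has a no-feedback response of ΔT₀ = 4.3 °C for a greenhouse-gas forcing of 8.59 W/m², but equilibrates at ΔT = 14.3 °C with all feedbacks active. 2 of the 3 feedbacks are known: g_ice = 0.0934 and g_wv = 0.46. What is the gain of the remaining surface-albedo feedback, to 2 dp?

Amplification A = ΔT/ΔT₀ = 14.3/4.3 = 3.326.
Total gain g = 1 − 1/A = 1 − 1/3.326 = 0.6993.
Known gains sum to 0.0934 + 0.46 = 0.5534.
g_alb = 0.6993 − 0.5534 = 0.15.

0.15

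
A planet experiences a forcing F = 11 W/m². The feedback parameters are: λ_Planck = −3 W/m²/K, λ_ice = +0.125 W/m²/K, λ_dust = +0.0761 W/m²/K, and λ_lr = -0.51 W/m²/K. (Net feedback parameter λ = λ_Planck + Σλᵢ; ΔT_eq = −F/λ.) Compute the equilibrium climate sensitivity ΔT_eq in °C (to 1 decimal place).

3.3 °C

Net feedback parameter λ = (−3) + (+0.125) + (+0.0761) + (-0.51) = -3.3089 W/m²/K.
ΔT = −F/λ = −11/(-3.3089) = 3.3 °C.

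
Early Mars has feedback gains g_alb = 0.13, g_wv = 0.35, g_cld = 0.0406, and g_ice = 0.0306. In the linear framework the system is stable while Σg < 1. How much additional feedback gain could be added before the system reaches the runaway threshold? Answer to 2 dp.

Current total gain = 0.13 + 0.35 + 0.0406 + 0.0306 = 0.5512.
Margin to runaway = 1 − 0.5512 = 0.45.

0.45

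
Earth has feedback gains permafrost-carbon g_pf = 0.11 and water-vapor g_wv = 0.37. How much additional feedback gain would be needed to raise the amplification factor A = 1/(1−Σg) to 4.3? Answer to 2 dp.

0.29

Current total gain = 0.48.
Target gain for A = 4.3: g* = 1 − 1/4.3 = 0.7674.
Additional gain needed = 0.7674 − 0.48 = 0.29.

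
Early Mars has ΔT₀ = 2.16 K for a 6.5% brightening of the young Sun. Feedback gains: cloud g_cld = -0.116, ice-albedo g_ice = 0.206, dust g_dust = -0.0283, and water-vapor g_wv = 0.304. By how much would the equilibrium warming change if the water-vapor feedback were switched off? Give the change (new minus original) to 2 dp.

-1.10 K

Original: g = 0.3657, ΔT = 2.16/(1−0.3657) = 3.4053 K.
Without water-vapor: g' = 0.0617, ΔT' = 2.16/(1−0.0617) = 2.3020 K.
Change = 2.3020 − 3.4053 = -1.10 K.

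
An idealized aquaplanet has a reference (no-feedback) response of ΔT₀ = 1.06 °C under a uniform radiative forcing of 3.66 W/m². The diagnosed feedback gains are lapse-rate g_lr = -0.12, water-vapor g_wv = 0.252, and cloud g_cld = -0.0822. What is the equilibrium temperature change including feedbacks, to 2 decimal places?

Total gain g = -0.12 + 0.252 − 0.0822 = 0.0498.
Amplification A = 1/(1 − 0.0498) = 1.052.
ΔT = 1.06 × 1.052 = 1.12 °C.

1.12 °C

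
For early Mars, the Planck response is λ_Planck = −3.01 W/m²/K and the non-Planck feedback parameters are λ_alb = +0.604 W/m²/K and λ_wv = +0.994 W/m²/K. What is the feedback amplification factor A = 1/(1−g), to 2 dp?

2.13

Convert to gains: g_alb = 0.604/3.01 = 0.2007; g_wv = 0.994/3.01 = 0.3302.
Total gain g = 0.5309.
A = 1/(1 − 0.5309) = 2.13.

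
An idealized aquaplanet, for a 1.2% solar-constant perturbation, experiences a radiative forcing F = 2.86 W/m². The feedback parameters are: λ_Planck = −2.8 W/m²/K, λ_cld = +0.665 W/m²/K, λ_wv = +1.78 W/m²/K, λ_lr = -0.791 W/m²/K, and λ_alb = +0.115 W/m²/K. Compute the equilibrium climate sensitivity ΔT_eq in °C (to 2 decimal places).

Net feedback parameter λ = (−2.8) + (+0.665) + (+1.78) + (-0.791) + (+0.115) = -1.031 W/m²/K.
ΔT = −F/λ = −2.86/(-1.031) = 2.77 °C.

2.77 °C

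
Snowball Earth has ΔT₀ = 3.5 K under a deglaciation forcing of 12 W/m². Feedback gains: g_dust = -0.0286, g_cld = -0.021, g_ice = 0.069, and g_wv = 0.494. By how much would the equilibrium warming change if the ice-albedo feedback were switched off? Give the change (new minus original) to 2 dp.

-0.89 K

Original: g = 0.5134, ΔT = 3.5/(1−0.5134) = 7.1928 K.
Without ice-albedo: g' = 0.4444, ΔT' = 3.5/(1−0.4444) = 6.2995 K.
Change = 6.2995 − 7.1928 = -0.89 K.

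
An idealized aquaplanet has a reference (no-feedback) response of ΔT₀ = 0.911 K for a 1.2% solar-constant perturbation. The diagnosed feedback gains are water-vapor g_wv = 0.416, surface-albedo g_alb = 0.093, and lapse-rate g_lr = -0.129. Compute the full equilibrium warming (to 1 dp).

Total gain g = 0.416 + 0.093 − 0.129 = 0.38.
Amplification A = 1/(1 − 0.38) = 1.613.
ΔT = 0.911 × 1.613 = 1.5 K.

1.5 K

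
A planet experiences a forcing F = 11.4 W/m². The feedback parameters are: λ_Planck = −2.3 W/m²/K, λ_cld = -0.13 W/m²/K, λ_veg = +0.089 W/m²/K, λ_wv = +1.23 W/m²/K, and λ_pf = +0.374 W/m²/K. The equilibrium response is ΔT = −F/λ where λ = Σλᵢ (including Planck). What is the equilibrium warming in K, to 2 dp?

15.47 K

Net feedback parameter λ = (−2.3) + (-0.13) + (+0.089) + (+1.23) + (+0.374) = -0.737 W/m²/K.
ΔT = −F/λ = −11.4/(-0.737) = 15.47 K.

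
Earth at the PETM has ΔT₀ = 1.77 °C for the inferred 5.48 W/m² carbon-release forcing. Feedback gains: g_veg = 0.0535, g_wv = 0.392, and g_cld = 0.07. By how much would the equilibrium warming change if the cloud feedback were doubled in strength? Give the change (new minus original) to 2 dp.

Original: g = 0.5155, ΔT = 1.77/(1−0.5155) = 3.6533 °C.
With doubled cloud: g' = 0.5855, ΔT' = 1.77/(1−0.5855) = 4.2702 °C.
Change = 4.2702 − 3.6533 = 0.62 °C.

0.62 °C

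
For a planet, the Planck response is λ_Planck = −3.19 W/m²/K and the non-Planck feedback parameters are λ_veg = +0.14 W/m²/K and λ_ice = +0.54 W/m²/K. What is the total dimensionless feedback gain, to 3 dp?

Convert to gains: g_veg = 0.14/3.19 = 0.04389; g_ice = 0.54/3.19 = 0.1693.
Total gain g = 0.21319.

0.213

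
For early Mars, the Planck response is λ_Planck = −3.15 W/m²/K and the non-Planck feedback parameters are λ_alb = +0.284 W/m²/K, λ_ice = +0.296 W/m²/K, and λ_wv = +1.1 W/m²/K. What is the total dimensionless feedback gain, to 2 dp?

Convert to gains: g_alb = 0.284/3.15 = 0.09016; g_ice = 0.296/3.15 = 0.09397; g_wv = 1.1/3.15 = 0.3492.
Total gain g = 0.53333.

0.53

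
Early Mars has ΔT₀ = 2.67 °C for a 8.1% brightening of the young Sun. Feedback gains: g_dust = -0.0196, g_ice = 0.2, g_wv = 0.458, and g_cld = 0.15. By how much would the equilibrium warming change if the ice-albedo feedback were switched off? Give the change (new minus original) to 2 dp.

Original: g = 0.7884, ΔT = 2.67/(1−0.7884) = 12.6181 °C.
Without ice-albedo: g' = 0.5884, ΔT' = 2.67/(1−0.5884) = 6.4869 °C.
Change = 6.4869 − 12.6181 = -6.13 °C.

-6.13 °C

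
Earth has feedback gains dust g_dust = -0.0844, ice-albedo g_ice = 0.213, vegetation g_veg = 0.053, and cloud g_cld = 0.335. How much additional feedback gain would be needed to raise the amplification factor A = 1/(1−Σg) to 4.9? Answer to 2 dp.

Current total gain = 0.5166.
Target gain for A = 4.9: g* = 1 − 1/4.9 = 0.7959.
Additional gain needed = 0.7959 − 0.5166 = 0.28.

0.28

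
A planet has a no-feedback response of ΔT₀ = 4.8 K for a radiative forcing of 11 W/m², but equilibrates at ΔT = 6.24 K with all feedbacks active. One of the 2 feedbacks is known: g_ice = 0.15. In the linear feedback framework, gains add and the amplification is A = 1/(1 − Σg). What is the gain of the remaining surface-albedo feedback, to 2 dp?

Amplification A = ΔT/ΔT₀ = 6.24/4.8 = 1.3.
Total gain g = 1 − 1/A = 1 − 1/1.3 = 0.2308.
The known gain is 0.15.
g_alb = 0.2308 − 0.15 = 0.08.

0.08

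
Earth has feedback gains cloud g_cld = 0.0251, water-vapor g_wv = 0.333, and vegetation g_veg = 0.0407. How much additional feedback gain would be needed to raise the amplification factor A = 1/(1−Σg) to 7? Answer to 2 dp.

Current total gain = 0.3988.
Target gain for A = 7: g* = 1 − 1/7 = 0.8571.
Additional gain needed = 0.8571 − 0.3988 = 0.46.

0.46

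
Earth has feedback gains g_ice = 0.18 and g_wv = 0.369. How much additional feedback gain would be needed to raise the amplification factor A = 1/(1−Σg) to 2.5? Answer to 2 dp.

Current total gain = 0.549.
Target gain for A = 2.5: g* = 1 − 1/2.5 = 0.6.
Additional gain needed = 0.6 − 0.549 = 0.05.

0.05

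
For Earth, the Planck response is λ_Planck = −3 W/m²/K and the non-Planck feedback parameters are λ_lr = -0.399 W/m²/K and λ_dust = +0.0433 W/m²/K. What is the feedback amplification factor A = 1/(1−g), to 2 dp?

Convert to gains: g_lr = -0.399/3 = -0.133; g_dust = 0.0433/3 = 0.01443.
Total gain g = -0.11857.
A = 1/(1 + 0.11857) = 0.89.

0.89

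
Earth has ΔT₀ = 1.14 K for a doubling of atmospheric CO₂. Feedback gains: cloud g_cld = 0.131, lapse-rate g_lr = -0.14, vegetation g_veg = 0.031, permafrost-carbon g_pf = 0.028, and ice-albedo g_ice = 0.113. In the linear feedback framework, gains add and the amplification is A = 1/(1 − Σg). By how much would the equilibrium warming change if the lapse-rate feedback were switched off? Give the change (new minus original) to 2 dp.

Original: g = 0.163, ΔT = 1.14/(1−0.163) = 1.3620 K.
Without lapse-rate: g' = 0.303, ΔT' = 1.14/(1−0.303) = 1.6356 K.
Change = 1.6356 − 1.3620 = 0.27 K.

0.27 K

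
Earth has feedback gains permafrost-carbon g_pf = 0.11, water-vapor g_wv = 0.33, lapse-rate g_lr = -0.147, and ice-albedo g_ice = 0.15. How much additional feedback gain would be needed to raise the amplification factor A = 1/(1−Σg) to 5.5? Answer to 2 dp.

Current total gain = 0.443.
Target gain for A = 5.5: g* = 1 − 1/5.5 = 0.8182.
Additional gain needed = 0.8182 − 0.443 = 0.38.

0.38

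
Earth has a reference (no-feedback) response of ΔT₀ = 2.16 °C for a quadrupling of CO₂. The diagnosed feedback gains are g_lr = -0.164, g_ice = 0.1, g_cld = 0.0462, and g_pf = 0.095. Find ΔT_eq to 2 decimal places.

Total gain g = -0.164 + 0.1 + 0.0462 + 0.095 = 0.0772.
Amplification A = 1/(1 − 0.0772) = 1.084.
ΔT = 2.16 × 1.084 = 2.34 °C.

2.34 °C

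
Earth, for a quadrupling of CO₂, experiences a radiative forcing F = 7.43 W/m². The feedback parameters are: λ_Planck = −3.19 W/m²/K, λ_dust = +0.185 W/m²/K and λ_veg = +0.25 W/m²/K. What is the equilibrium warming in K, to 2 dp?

2.70 K

Net feedback parameter λ = (−3.19) + (+0.185) + (+0.25) = -2.755 W/m²/K.
ΔT = −F/λ = −7.43/(-2.755) = 2.70 K.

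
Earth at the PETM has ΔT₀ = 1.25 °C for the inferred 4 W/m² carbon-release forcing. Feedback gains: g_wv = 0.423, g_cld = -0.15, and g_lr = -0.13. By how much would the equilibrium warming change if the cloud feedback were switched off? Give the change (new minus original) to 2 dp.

0.31 °C

Original: g = 0.143, ΔT = 1.25/(1−0.143) = 1.4586 °C.
Without cloud: g' = 0.293, ΔT' = 1.25/(1−0.293) = 1.7680 °C.
Change = 1.7680 − 1.4586 = 0.31 °C.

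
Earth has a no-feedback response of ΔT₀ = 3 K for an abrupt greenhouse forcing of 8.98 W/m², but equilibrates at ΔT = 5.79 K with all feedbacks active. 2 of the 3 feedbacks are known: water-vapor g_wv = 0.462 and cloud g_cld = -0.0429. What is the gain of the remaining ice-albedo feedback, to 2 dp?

Amplification A = ΔT/ΔT₀ = 5.79/3 = 1.93.
Total gain g = 1 − 1/A = 1 − 1/1.93 = 0.4819.
Known gains sum to 0.462 − 0.0429 = 0.4191.
g_ice = 0.4819 − 0.4191 = 0.06.

0.06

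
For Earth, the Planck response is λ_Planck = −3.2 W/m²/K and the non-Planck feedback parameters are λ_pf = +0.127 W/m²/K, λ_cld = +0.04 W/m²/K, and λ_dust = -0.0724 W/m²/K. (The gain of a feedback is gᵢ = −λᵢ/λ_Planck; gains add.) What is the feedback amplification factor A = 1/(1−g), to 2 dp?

Convert to gains: g_pf = 0.127/3.2 = 0.03969; g_cld = 0.04/3.2 = 0.0125; g_dust = -0.0724/3.2 = -0.02262.
Total gain g = 0.02957.
A = 1/(1 − 0.02957) = 1.03.

1.03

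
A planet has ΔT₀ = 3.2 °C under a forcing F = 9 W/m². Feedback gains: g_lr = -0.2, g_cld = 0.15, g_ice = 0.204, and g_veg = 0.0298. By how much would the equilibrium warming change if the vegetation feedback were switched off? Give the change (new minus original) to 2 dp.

Original: g = 0.1838, ΔT = 3.2/(1−0.1838) = 3.9206 °C.
Without vegetation: g' = 0.154, ΔT' = 3.2/(1−0.154) = 3.7825 °C.
Change = 3.7825 − 3.9206 = -0.14 °C.

-0.14 °C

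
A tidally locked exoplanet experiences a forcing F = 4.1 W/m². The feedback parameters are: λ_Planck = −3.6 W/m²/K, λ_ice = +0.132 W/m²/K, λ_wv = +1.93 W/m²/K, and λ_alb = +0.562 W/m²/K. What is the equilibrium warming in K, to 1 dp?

4.2 K

Net feedback parameter λ = (−3.6) + (+0.132) + (+1.93) + (+0.562) = -0.976 W/m²/K.
ΔT = −F/λ = −4.1/(-0.976) = 4.2 K.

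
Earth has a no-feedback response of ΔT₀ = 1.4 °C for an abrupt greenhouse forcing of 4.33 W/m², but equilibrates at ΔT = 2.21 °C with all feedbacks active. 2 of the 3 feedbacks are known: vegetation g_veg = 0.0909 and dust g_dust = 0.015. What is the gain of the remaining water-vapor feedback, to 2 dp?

0.26

Amplification A = ΔT/ΔT₀ = 2.21/1.4 = 1.579.
Total gain g = 1 − 1/A = 1 − 1/1.579 = 0.3667.
Known gains sum to 0.0909 + 0.015 = 0.1059.
g_wv = 0.3667 − 0.1059 = 0.26.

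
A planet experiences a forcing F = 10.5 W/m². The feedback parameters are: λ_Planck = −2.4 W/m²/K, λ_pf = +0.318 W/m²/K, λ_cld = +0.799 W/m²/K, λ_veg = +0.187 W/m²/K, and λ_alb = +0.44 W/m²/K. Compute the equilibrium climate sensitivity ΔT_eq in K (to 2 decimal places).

16.01 K

Net feedback parameter λ = (−2.4) + (+0.318) + (+0.799) + (+0.187) + (+0.44) = -0.656 W/m²/K.
ΔT = −F/λ = −10.5/(-0.656) = 16.01 K.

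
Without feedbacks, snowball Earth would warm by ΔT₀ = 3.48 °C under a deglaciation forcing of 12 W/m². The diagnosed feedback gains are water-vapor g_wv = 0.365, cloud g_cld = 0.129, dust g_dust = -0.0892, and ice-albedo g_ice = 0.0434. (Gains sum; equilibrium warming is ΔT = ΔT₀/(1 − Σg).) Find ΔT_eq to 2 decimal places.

Total gain g = 0.365 + 0.129 − 0.0892 + 0.0434 = 0.4482.
Amplification A = 1/(1 − 0.4482) = 1.812.
ΔT = 3.48 × 1.812 = 6.31 °C.

6.31 °C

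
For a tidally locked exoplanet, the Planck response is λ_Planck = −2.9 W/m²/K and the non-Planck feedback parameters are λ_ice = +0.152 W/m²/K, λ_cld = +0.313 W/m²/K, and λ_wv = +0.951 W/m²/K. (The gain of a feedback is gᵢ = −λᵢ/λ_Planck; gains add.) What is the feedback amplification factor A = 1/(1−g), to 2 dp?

Convert to gains: g_ice = 0.152/2.9 = 0.05241; g_cld = 0.313/2.9 = 0.1079; g_wv = 0.951/2.9 = 0.3279.
Total gain g = 0.48821.
A = 1/(1 − 0.48821) = 1.95.

1.95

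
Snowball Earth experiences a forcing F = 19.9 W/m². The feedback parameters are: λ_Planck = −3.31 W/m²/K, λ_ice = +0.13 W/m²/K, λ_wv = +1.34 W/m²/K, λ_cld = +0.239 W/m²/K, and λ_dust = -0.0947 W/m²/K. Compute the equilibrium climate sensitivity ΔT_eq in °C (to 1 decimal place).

11.7 °C

Net feedback parameter λ = (−3.31) + (+0.13) + (+1.34) + (+0.239) + (-0.0947) = -1.6957 W/m²/K.
ΔT = −F/λ = −19.9/(-1.6957) = 11.7 °C.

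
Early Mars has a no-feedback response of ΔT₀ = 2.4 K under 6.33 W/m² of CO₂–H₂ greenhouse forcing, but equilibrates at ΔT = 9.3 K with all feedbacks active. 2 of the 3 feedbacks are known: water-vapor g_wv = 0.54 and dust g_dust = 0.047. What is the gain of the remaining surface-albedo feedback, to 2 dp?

0.15

Amplification A = ΔT/ΔT₀ = 9.3/2.4 = 3.875.
Total gain g = 1 − 1/A = 1 − 1/3.875 = 0.7419.
Known gains sum to 0.54 + 0.047 = 0.587.
g_alb = 0.7419 − 0.587 = 0.15.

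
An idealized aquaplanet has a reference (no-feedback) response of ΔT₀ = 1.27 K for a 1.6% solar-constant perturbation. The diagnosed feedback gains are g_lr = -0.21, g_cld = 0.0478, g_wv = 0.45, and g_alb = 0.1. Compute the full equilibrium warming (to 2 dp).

Total gain g = -0.21 + 0.0478 + 0.45 + 0.1 = 0.3878.
Amplification A = 1/(1 − 0.3878) = 1.633.
ΔT = 1.27 × 1.633 = 2.07 K.

2.07 K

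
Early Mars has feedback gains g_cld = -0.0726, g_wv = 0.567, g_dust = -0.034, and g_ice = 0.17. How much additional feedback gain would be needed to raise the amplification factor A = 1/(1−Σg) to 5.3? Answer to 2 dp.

0.18

Current total gain = 0.6304.
Target gain for A = 5.3: g* = 1 − 1/5.3 = 0.8113.
Additional gain needed = 0.8113 − 0.6304 = 0.18.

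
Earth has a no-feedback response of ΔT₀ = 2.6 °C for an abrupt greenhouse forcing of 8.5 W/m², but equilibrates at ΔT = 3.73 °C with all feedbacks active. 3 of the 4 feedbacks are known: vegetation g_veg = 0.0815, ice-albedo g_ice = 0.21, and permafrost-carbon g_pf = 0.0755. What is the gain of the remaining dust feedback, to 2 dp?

Amplification A = ΔT/ΔT₀ = 3.73/2.6 = 1.435.
Total gain g = 1 − 1/A = 1 − 1/1.435 = 0.3031.
Known gains sum to 0.0815 + 0.21 + 0.0755 = 0.367.
g_dust = 0.3031 − 0.367 = -0.06.

-0.06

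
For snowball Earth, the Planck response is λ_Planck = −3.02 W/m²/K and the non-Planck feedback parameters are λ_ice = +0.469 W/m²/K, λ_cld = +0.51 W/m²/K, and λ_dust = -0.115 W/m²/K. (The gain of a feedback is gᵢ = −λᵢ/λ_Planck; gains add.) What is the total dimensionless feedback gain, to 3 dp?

Convert to gains: g_ice = 0.469/3.02 = 0.1553; g_cld = 0.51/3.02 = 0.1689; g_dust = -0.115/3.02 = -0.03808.
Total gain g = 0.28612.

0.286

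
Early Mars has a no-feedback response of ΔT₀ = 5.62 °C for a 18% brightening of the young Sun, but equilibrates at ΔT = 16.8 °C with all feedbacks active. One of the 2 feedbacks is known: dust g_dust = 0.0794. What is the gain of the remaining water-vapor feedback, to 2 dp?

Amplification A = ΔT/ΔT₀ = 16.8/5.62 = 2.989.
Total gain g = 1 − 1/A = 1 − 1/2.989 = 0.6654.
The known gain is 0.0794.
g_wv = 0.6654 − 0.0794 = 0.59.

0.59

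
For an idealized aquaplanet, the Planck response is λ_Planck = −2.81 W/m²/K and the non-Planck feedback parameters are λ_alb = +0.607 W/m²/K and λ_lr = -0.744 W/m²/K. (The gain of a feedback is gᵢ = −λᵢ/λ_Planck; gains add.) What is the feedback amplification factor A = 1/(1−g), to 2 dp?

0.95

Convert to gains: g_alb = 0.607/2.81 = 0.216; g_lr = -0.744/2.81 = -0.2648.
Total gain g = -0.0488.
A = 1/(1 + 0.0488) = 0.95.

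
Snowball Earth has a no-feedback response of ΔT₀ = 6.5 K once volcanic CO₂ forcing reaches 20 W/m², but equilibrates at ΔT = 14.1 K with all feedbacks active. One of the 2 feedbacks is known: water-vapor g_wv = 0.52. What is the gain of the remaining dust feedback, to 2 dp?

Amplification A = ΔT/ΔT₀ = 14.1/6.5 = 2.169.
Total gain g = 1 − 1/A = 1 − 1/2.169 = 0.539.
The known gain is 0.52.
g_dust = 0.539 − 0.52 = 0.02.

0.02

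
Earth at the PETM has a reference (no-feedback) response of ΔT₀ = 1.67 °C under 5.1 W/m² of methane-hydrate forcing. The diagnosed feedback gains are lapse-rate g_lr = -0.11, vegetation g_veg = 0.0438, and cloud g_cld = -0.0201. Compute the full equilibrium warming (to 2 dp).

Total gain g = -0.11 + 0.0438 − 0.0201 = -0.0863.
Amplification A = 1/(1 + 0.0863) = 0.9206.
ΔT = 1.67 × 0.9206 = 1.54 °C.

1.54 °C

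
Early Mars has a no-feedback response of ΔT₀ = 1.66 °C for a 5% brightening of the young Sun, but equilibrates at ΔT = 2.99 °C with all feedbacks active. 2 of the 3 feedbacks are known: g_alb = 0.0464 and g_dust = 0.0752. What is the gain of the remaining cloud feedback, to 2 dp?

Amplification A = ΔT/ΔT₀ = 2.99/1.66 = 1.801.
Total gain g = 1 − 1/A = 1 − 1/1.801 = 0.4448.
Known gains sum to 0.0464 + 0.0752 = 0.1216.
g_cld = 0.4448 − 0.1216 = 0.32.

0.32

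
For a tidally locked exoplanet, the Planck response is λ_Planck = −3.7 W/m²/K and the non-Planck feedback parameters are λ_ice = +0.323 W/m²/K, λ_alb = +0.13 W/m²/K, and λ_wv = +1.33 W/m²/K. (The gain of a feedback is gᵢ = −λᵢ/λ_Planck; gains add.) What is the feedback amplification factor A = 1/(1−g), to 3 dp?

1.930

Convert to gains: g_ice = 0.323/3.7 = 0.0873; g_alb = 0.13/3.7 = 0.03514; g_wv = 1.33/3.7 = 0.3595.
Total gain g = 0.48194.
A = 1/(1 − 0.48194) = 1.930.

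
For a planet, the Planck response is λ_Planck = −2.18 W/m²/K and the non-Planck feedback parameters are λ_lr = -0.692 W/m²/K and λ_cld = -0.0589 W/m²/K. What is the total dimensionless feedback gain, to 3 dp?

-0.344

Convert to gains: g_lr = -0.692/2.18 = -0.3174; g_cld = -0.0589/2.18 = -0.02702.
Total gain g = -0.34442.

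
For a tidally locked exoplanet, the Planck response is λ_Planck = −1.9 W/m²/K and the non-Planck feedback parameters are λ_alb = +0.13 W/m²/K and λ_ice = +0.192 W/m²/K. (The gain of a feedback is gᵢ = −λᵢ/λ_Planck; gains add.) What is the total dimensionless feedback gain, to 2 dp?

0.17

Convert to gains: g_alb = 0.13/1.9 = 0.06842; g_ice = 0.192/1.9 = 0.1011.
Total gain g = 0.16952.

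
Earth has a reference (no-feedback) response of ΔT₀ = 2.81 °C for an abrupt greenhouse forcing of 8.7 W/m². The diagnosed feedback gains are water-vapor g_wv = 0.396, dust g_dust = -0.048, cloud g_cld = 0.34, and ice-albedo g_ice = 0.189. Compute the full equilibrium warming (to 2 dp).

22.85 °C

Total gain g = 0.396 − 0.048 + 0.34 + 0.189 = 0.877.
Amplification A = 1/(1 − 0.877) = 8.13.
ΔT = 2.81 × 8.13 = 22.85 °C.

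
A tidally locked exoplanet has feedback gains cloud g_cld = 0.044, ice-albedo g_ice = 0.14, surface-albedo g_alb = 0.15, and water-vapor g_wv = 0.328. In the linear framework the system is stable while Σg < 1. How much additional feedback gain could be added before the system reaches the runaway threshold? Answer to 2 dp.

0.34

Current total gain = 0.044 + 0.14 + 0.15 + 0.328 = 0.662.
Margin to runaway = 1 − 0.662 = 0.34.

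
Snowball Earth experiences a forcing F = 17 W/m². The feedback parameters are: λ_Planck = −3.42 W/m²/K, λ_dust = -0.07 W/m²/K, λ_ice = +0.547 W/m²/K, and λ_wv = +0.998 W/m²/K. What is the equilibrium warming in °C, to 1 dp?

8.7 °C

Net feedback parameter λ = (−3.42) + (-0.07) + (+0.547) + (+0.998) = -1.945 W/m²/K.
ΔT = −F/λ = −17/(-1.945) = 8.7 °C.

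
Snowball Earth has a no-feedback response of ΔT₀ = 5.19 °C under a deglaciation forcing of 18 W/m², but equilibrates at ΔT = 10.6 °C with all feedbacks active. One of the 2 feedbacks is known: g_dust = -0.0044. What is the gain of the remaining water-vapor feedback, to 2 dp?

Amplification A = ΔT/ΔT₀ = 10.6/5.19 = 2.042.
Total gain g = 1 − 1/A = 1 − 1/2.042 = 0.5103.
The known gain is -0.0044.
g_wv = 0.5103 + 0.0044 = 0.51.

0.51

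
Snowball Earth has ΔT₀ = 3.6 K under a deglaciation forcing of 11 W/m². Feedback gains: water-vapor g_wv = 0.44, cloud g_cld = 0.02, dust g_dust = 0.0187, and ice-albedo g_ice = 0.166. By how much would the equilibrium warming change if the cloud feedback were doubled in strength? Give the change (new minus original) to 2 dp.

0.60 K

Original: g = 0.6447, ΔT = 3.6/(1−0.6447) = 10.1323 K.
With doubled cloud: g' = 0.6647, ΔT' = 3.6/(1−0.6647) = 10.7367 K.
Change = 10.7367 − 10.1323 = 0.60 K.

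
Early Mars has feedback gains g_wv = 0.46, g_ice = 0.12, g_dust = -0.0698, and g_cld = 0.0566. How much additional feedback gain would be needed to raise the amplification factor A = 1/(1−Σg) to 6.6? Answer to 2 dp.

0.28

Current total gain = 0.5668.
Target gain for A = 6.6: g* = 1 − 1/6.6 = 0.8485.
Additional gain needed = 0.8485 − 0.5668 = 0.28.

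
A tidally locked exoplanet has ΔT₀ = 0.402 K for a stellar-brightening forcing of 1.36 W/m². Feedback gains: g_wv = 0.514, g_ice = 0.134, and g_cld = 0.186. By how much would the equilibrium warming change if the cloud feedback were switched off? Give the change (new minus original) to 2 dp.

-1.28 K

Original: g = 0.834, ΔT = 0.402/(1−0.834) = 2.4217 K.
Without cloud: g' = 0.648, ΔT' = 0.402/(1−0.648) = 1.1420 K.
Change = 1.1420 − 2.4217 = -1.28 K.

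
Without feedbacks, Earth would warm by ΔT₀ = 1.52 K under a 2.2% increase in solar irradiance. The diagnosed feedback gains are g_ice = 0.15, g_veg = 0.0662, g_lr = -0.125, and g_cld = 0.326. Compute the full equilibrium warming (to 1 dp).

Total gain g = 0.15 + 0.0662 − 0.125 + 0.326 = 0.4172.
Amplification A = 1/(1 − 0.4172) = 1.716.
ΔT = 1.52 × 1.716 = 2.6 K.

2.6 K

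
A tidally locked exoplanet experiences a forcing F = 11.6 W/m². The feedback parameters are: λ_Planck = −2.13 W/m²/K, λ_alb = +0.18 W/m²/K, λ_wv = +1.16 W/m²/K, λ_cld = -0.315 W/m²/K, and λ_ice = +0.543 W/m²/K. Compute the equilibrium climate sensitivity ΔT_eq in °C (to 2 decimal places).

20.64 °C

Net feedback parameter λ = (−2.13) + (+0.18) + (+1.16) + (-0.315) + (+0.543) = -0.562 W/m²/K.
ΔT = −F/λ = −11.6/(-0.562) = 20.64 °C.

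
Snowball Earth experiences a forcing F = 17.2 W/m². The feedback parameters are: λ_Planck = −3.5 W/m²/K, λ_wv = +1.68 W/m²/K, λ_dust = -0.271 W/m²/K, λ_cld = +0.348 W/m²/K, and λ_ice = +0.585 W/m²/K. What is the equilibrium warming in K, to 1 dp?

Net feedback parameter λ = (−3.5) + (+1.68) + (-0.271) + (+0.348) + (+0.585) = -1.158 W/m²/K.
ΔT = −F/λ = −17.2/(-1.158) = 14.9 K.

14.9 K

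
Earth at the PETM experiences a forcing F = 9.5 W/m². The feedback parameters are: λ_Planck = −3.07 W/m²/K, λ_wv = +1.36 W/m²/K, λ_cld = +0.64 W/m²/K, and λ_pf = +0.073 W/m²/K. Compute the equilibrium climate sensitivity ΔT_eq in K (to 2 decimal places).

9.53 K

Net feedback parameter λ = (−3.07) + (+1.36) + (+0.64) + (+0.073) = -0.997 W/m²/K.
ΔT = −F/λ = −9.5/(-0.997) = 9.53 K.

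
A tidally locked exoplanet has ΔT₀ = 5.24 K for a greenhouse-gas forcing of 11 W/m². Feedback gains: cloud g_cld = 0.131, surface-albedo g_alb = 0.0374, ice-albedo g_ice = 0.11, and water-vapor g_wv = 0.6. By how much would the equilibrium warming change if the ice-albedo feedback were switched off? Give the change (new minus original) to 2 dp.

Original: g = 0.8784, ΔT = 5.24/(1−0.8784) = 43.0921 K.
Without ice-albedo: g' = 0.7684, ΔT' = 5.24/(1−0.7684) = 22.6252 K.
Change = 22.6252 − 43.0921 = -20.47 K.

-20.47 K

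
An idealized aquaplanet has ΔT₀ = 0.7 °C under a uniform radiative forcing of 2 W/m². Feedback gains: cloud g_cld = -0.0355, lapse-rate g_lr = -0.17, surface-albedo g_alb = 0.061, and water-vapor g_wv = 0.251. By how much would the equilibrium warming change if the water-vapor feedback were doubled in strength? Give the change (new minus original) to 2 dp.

0.31 °C

Original: g = 0.1065, ΔT = 0.7/(1−0.1065) = 0.7834 °C.
With doubled water-vapor: g' = 0.3575, ΔT' = 0.7/(1−0.3575) = 1.0895 °C.
Change = 1.0895 − 0.7834 = 0.31 °C.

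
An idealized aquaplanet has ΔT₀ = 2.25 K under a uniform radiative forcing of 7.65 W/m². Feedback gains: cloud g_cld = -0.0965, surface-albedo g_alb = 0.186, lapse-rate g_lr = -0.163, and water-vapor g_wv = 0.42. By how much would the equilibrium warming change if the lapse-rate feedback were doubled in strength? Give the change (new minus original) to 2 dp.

Original: g = 0.3465, ΔT = 2.25/(1−0.3465) = 3.4430 K.
With doubled lapse-rate: g' = 0.1835, ΔT' = 2.25/(1−0.1835) = 2.7557 K.
Change = 2.7557 − 3.4430 = -0.69 K.

-0.69 K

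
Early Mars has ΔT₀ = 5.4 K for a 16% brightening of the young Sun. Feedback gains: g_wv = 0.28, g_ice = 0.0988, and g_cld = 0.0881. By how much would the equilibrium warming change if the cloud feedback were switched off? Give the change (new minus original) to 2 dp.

Original: g = 0.4669, ΔT = 5.4/(1−0.4669) = 10.1294 K.
Without cloud: g' = 0.3788, ΔT' = 5.4/(1−0.3788) = 8.6929 K.
Change = 8.6929 − 10.1294 = -1.44 K.

-1.44 K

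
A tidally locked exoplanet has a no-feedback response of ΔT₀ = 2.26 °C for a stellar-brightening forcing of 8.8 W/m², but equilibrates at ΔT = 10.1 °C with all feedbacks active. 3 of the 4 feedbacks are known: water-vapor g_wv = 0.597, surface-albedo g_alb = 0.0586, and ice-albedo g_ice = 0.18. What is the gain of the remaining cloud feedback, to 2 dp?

-0.06

Amplification A = ΔT/ΔT₀ = 10.1/2.26 = 4.469.
Total gain g = 1 − 1/A = 1 − 1/4.469 = 0.7762.
Known gains sum to 0.597 + 0.0586 + 0.18 = 0.8356.
g_cld = 0.7762 − 0.8356 = -0.06.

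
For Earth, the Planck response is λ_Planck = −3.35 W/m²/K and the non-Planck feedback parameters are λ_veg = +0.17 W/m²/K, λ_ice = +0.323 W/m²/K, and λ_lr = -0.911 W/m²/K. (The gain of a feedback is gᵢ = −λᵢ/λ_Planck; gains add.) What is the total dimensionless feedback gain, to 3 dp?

-0.125

Convert to gains: g_veg = 0.17/3.35 = 0.05075; g_ice = 0.323/3.35 = 0.09642; g_lr = -0.911/3.35 = -0.2719.
Total gain g = -0.12473.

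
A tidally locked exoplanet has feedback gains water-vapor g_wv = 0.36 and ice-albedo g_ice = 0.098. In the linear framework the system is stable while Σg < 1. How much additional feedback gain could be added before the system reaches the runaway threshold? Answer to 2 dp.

0.54

Current total gain = 0.36 + 0.098 = 0.458.
Margin to runaway = 1 − 0.458 = 0.54.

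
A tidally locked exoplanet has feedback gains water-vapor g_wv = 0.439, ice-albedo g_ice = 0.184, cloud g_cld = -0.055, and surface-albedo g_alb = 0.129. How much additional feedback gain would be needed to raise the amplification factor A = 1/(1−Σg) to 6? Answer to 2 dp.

Current total gain = 0.697.
Target gain for A = 6: g* = 1 − 1/6 = 0.8333.
Additional gain needed = 0.8333 − 0.697 = 0.14.

0.14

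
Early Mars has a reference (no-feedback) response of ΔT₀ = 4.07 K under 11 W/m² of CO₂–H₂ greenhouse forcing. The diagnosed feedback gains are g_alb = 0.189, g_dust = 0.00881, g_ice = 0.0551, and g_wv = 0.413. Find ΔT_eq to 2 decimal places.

Total gain g = 0.189 + 0.00881 + 0.0551 + 0.413 = 0.66591.
Amplification A = 1/(1 − 0.66591) = 2.993.
ΔT = 4.07 × 2.993 = 12.18 K.

12.18 K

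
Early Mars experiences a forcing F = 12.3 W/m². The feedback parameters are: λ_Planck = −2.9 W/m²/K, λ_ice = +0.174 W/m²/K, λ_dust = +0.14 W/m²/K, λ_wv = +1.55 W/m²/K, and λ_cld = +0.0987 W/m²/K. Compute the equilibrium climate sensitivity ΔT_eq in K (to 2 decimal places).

Net feedback parameter λ = (−2.9) + (+0.174) + (+0.14) + (+1.55) + (+0.0987) = -0.9373 W/m²/K.
ΔT = −F/λ = −12.3/(-0.9373) = 13.12 K.

13.12 K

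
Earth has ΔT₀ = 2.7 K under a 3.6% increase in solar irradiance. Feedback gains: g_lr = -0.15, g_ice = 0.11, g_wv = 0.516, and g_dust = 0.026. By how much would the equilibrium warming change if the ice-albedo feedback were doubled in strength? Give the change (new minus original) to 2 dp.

Original: g = 0.502, ΔT = 2.7/(1−0.502) = 5.4217 K.
With doubled ice-albedo: g' = 0.612, ΔT' = 2.7/(1−0.612) = 6.9588 K.
Change = 6.9588 − 5.4217 = 1.54 K.

1.54 K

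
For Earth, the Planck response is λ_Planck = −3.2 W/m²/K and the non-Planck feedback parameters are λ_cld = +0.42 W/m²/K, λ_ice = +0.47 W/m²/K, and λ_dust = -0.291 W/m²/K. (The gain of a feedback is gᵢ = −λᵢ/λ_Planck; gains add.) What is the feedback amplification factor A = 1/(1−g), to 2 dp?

Convert to gains: g_cld = 0.42/3.2 = 0.1312; g_ice = 0.47/3.2 = 0.1469; g_dust = -0.291/3.2 = -0.09094.
Total gain g = 0.18716.
A = 1/(1 − 0.18716) = 1.23.

1.23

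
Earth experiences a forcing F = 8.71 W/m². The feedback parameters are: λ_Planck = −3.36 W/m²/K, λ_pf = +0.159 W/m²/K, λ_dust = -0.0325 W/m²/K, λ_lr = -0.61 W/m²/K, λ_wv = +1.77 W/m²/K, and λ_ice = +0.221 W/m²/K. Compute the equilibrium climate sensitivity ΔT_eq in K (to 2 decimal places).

4.70 K

Net feedback parameter λ = (−3.36) + (+0.159) + (-0.0325) + (-0.61) + (+1.77) + (+0.221) = -1.8525 W/m²/K.
ΔT = −F/λ = −8.71/(-1.8525) = 4.70 K.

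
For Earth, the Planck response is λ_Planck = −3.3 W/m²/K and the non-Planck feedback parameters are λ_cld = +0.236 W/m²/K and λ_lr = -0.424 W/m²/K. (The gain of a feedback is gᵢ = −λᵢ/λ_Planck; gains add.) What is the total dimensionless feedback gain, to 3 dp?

Convert to gains: g_cld = 0.236/3.3 = 0.07152; g_lr = -0.424/3.3 = -0.1285.
Total gain g = -0.05698.

-0.057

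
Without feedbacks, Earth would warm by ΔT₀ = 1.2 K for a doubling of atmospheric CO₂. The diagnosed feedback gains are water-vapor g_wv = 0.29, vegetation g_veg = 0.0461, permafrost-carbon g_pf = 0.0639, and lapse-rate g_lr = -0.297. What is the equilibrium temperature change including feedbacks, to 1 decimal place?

1.3 K

Total gain g = 0.29 + 0.0461 + 0.0639 − 0.297 = 0.103.
Amplification A = 1/(1 − 0.103) = 1.115.
ΔT = 1.2 × 1.115 = 1.3 K.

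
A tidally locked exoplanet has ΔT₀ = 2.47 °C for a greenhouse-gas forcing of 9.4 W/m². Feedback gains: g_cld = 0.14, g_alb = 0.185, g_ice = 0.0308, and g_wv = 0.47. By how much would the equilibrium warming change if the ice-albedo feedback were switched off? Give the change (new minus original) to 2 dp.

-2.13 °C

Original: g = 0.8258, ΔT = 2.47/(1−0.8258) = 14.1791 °C.
Without ice-albedo: g' = 0.795, ΔT' = 2.47/(1−0.795) = 12.0488 °C.
Change = 12.0488 − 14.1791 = -2.13 °C.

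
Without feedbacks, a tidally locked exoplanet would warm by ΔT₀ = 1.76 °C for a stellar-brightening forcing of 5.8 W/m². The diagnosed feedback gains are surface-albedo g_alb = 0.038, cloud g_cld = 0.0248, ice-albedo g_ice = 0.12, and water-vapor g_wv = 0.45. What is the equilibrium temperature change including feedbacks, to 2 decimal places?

Total gain g = 0.038 + 0.0248 + 0.12 + 0.45 = 0.6328.
Amplification A = 1/(1 − 0.6328) = 2.723.
ΔT = 1.76 × 2.723 = 4.79 °C.

4.79 °C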